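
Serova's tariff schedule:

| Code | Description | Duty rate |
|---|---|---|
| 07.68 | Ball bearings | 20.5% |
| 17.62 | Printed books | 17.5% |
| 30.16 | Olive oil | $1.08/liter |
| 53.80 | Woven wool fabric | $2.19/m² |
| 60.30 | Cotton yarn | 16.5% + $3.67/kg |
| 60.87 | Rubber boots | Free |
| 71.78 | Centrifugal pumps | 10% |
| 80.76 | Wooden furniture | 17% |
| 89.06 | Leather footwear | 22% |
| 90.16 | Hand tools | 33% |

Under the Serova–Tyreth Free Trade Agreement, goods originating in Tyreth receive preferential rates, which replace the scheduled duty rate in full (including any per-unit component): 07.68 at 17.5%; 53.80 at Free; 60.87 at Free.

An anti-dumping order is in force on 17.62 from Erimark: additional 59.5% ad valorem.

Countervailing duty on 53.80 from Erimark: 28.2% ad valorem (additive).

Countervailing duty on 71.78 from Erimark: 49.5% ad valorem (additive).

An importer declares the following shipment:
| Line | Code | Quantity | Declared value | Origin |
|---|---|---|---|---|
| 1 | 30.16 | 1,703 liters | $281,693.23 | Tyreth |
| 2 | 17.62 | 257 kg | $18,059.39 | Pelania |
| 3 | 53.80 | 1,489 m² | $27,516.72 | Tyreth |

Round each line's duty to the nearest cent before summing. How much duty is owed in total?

$4,999.63

Line 1 (30.16, Tyreth, 1,703 liters, $281,693.23):
Base rate for 30.16 is $1.08/liter.
Origin Tyreth is the FTA partner but 30.16 is not on the preference list; base rate stands.
Duty = 1,703 × $1.08 = $1,839.24.
Line 2 (17.62, Pelania, 257 kg, $18,059.39):
Base rate for 17.62 is 17.5%.
The additional-duty order on 17.62 targets Erimark, not Pelania; it does not apply.
Duty = $18,059.39 × 17.5% = $3,160.39.
Line 3 (53.80, Tyreth, 1,489 m², $27,516.72):
Base rate for 53.80 is $2.19/m².
Origin Tyreth qualifies under the Serova–Tyreth agreement and 53.80 is covered: preferential rate Free applies instead.
The additional-duty order on 53.80 targets Erimark, not Tyreth; it does not apply.
Duty = $27,516.72 × 0% = $0.00.
Total = $1,839.24 + $3,160.39 + $0.00 = $4,999.63.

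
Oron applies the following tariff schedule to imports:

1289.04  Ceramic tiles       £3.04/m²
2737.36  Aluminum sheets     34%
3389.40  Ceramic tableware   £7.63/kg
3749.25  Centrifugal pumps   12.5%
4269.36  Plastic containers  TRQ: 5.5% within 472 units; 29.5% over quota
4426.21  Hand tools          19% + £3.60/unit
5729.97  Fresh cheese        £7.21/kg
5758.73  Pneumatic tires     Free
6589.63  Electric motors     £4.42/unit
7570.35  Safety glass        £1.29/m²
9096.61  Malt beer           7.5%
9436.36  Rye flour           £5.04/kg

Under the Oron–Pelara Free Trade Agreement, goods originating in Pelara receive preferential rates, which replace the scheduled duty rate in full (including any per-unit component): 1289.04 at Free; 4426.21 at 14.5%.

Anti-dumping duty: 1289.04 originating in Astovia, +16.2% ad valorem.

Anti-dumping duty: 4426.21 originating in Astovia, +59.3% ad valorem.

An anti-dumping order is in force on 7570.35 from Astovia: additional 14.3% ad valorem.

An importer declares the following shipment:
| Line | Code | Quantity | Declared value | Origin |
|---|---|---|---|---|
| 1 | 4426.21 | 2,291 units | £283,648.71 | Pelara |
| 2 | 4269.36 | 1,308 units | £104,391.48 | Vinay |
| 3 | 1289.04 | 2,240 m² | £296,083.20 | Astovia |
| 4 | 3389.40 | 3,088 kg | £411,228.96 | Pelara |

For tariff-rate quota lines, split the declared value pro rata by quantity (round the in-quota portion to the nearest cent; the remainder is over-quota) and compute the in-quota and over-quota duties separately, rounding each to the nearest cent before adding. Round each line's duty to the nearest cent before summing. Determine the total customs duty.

£141,220.19

Line 1 (4426.21, Pelara, 2,291 units, £283,648.71):
Base rate for 4426.21 is 19% + £3.60/unit.
Origin Pelara qualifies under the Oron–Pelara agreement and 4426.21 is covered: preferential rate 14.5% applies instead.
The additional-duty order on 4426.21 targets Astovia, not Pelara; it does not apply.
Duty = £283,648.71 × 14.5% = £41,129.06.
Line 2 (4269.36, Vinay, 1,308 units, £104,391.48):
Code 4269.36 is under a tariff-rate quota (threshold 472 units). In-quota: 472 units at 5.5%; over-quota: 836 units at 29.5%.
Pro-rata value split: in-quota = £104,391.48 × 472/1,308 = £37,670.32; over-quota = £104,391.48 − £37,670.32 = £66,721.16.
In-quota duty = £37,670.32 × 5.5% = £2,071.87. Over-quota duty = £66,721.16 × 29.5% = £19,682.74.
Line duty = £2,071.87 + £19,682.74 = £21,754.61.
Line 3 (1289.04, Astovia, 2,240 m², £296,083.20):
Base rate for 1289.04 is £3.04/m².
1289.04 has an FTA preferential rate, but origin Astovia is not Pelara; base rate stands.
Additional duty on 1289.04 from Astovia: +16.2% ad valorem. Applied ad valorem rate = 16.2%.
Duty = £296,083.20 × 16.2% + 2,240 × £3.04 = £54,775.08.
Line 4 (3389.40, Pelara, 3,088 kg, £411,228.96):
Base rate for 3389.40 is £7.63/kg.
Origin Pelara is the FTA partner but 3389.40 is not on the preference list; base rate stands.
Duty = 3,088 × £7.63 = £23,561.44.
Total = £41,129.06 + £21,754.61 + £54,775.08 + £23,561.44 = £141,220.19.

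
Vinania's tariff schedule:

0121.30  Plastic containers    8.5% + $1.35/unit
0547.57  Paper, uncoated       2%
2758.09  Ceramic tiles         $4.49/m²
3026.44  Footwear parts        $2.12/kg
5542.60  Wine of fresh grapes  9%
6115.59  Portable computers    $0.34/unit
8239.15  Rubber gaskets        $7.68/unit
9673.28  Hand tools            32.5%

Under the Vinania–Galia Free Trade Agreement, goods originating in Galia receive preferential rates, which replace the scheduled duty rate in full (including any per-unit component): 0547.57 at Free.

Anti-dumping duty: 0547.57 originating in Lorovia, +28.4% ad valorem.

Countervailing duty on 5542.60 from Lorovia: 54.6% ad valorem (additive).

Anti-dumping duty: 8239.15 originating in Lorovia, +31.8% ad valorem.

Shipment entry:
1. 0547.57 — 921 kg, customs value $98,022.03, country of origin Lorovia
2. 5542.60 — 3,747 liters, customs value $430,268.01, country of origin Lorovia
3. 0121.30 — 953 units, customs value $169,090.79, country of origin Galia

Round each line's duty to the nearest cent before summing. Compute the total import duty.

Line 1 (0547.57, Lorovia, 921 kg, $98,022.03):
Base rate for 0547.57 is 2%.
0547.57 has an FTA preferential rate, but origin Lorovia is not Galia; base rate stands.
Additional duty on 0547.57 from Lorovia: +28.4%. Applied ad valorem rate: 2% + 28.4% = 30.4%.
Duty = $98,022.03 × 30.4% = $29,798.70.
Line 2 (5542.60, Lorovia, 3,747 liters, $430,268.01):
Base rate for 5542.60 is 9%.
Additional duty on 5542.60 from Lorovia: +54.6%. Applied ad valorem rate: 9% + 54.6% = 63.6%.
Duty = $430,268.01 × 63.6% = $273,650.45.
Line 3 (0121.30, Galia, 953 units, $169,090.79):
Base rate for 0121.30 is 8.5% + $1.35/unit.
Origin Galia is the FTA partner but 0121.30 is not on the preference list; base rate stands.
Duty = $169,090.79 × 8.5% + 953 × $1.35 = $15,659.27.
Total = $29,798.70 + $273,650.45 + $15,659.27 = $319,108.42.

$319,108.42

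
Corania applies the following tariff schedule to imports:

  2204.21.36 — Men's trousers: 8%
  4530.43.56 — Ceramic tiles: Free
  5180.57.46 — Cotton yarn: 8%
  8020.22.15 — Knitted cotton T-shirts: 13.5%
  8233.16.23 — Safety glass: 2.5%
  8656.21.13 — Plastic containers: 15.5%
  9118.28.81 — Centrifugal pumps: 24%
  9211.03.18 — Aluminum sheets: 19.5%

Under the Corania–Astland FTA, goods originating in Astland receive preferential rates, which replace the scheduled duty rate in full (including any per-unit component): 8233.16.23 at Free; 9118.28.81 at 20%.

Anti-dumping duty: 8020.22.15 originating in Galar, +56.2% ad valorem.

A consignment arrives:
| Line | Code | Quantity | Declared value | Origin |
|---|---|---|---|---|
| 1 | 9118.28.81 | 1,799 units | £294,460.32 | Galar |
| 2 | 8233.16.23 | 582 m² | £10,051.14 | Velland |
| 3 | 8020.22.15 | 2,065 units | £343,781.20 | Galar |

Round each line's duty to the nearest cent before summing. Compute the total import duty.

Line 1 (9118.28.81, Galar, 1,799 units, £294,460.32):
Base rate for 9118.28.81 is 24%.
9118.28.81 has an FTA preferential rate, but origin Galar is not Astland; base rate stands.
Duty = £294,460.32 × 24% = £70,670.48.
Line 2 (8233.16.23, Velland, 582 m², £10,051.14):
Base rate for 8233.16.23 is 2.5%.
8233.16.23 has an FTA preferential rate, but origin Velland is not Astland; base rate stands.
Duty = £10,051.14 × 2.5% = £251.28.
Line 3 (8020.22.15, Galar, 2,065 units, £343,781.20):
Base rate for 8020.22.15 is 13.5%.
Additional duty on 8020.22.15 from Galar: +56.2%. Applied ad valorem rate: 13.5% + 56.2% = 69.7%.
Duty = £343,781.20 × 69.7% = £239,615.50.
Total = £70,670.48 + £251.28 + £239,615.50 = £310,537.26.

£310,537.26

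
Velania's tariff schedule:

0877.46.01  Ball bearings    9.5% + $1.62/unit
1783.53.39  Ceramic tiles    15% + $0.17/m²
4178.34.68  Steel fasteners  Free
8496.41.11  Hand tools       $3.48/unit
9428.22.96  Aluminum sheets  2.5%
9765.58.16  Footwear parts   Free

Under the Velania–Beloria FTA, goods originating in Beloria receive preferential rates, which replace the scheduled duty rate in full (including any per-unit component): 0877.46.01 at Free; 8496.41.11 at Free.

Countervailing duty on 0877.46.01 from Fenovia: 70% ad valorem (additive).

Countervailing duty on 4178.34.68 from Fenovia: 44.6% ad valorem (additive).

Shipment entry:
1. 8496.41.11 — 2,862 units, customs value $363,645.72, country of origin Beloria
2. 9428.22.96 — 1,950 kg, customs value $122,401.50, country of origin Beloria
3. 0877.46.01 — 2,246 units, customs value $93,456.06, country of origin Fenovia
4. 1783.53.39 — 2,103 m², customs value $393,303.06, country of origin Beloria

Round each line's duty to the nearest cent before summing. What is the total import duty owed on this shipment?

Line 1 (8496.41.11, Beloria, 2,862 units, $363,645.72):
Base rate for 8496.41.11 is $3.48/unit.
Origin Beloria qualifies under the Velania–Beloria agreement and 8496.41.11 is covered: preferential rate Free applies instead.
Duty = $363,645.72 × 0% = $0.00.
Line 2 (9428.22.96, Beloria, 1,950 kg, $122,401.50):
Base rate for 9428.22.96 is 2.5%.
Origin Beloria is the FTA partner but 9428.22.96 is not on the preference list; base rate stands.
Duty = $122,401.50 × 2.5% = $3,060.04.
Line 3 (0877.46.01, Fenovia, 2,246 units, $93,456.06):
Base rate for 0877.46.01 is 9.5% + $1.62/unit.
0877.46.01 has an FTA preferential rate, but origin Fenovia is not Beloria; base rate stands.
Additional duty on 0877.46.01 from Fenovia: +70%. Applied ad valorem rate: 9.5% + 70% = 79.5%.
Duty = $93,456.06 × 79.5% + 2,246 × $1.62 = $77,936.09.
Line 4 (1783.53.39, Beloria, 2,103 m², $393,303.06):
Base rate for 1783.53.39 is 15% + $0.17/m².
Origin Beloria is the FTA partner but 1783.53.39 is not on the preference list; base rate stands.
Duty = $393,303.06 × 15% + 2,103 × $0.17 = $59,352.97.
Total = $0.00 + $3,060.04 + $77,936.09 + $59,352.97 = $140,349.10.

$140,349.10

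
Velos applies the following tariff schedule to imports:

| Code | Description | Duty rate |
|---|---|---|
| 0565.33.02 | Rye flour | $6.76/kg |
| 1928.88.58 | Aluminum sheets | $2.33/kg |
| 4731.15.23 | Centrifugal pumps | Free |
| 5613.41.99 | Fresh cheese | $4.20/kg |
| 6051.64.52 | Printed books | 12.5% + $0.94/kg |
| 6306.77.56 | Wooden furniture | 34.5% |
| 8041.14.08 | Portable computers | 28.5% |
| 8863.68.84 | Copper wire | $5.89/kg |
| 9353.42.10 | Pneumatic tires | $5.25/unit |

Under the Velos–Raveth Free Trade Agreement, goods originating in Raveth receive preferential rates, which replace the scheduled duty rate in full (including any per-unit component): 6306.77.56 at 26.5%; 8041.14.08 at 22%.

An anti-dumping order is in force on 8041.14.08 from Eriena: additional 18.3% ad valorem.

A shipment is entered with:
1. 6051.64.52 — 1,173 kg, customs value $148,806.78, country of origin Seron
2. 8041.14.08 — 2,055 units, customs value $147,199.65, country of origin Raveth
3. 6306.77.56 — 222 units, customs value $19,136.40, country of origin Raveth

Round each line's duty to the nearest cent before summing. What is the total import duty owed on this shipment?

Line 1 (6051.64.52, Seron, 1,173 kg, $148,806.78):
Base rate for 6051.64.52 is 12.5% + $0.94/kg.
Duty = $148,806.78 × 12.5% + 1,173 × $0.94 = $19,703.47.
Line 2 (8041.14.08, Raveth, 2,055 units, $147,199.65):
Base rate for 8041.14.08 is 28.5%.
Origin Raveth qualifies under the Velos–Raveth agreement and 8041.14.08 is covered: preferential rate 22% applies instead.
The additional-duty order on 8041.14.08 targets Eriena, not Raveth; it does not apply.
Duty = $147,199.65 × 22% = $32,383.92.
Line 3 (6306.77.56, Raveth, 222 units, $19,136.40):
Base rate for 6306.77.56 is 34.5%.
Origin Raveth qualifies under the Velos–Raveth agreement and 6306.77.56 is covered: preferential rate 26.5% applies instead.
Duty = $19,136.40 × 26.5% = $5,071.15.
Total = $19,703.47 + $32,383.92 + $5,071.15 = $57,158.54.

$57,158.54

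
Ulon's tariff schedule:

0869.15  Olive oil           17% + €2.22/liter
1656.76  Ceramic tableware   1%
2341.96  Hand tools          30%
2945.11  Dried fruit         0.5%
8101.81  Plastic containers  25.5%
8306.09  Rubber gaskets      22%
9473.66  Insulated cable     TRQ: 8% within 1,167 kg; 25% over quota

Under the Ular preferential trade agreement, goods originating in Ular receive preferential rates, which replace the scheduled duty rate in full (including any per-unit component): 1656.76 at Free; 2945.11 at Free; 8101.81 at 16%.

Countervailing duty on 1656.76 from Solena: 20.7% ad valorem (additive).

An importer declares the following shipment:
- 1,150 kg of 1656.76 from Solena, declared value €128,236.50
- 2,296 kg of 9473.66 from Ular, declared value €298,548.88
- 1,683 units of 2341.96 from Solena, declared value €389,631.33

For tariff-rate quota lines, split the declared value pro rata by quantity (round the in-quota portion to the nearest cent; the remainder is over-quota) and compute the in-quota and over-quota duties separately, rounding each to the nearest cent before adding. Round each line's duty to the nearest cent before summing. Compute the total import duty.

Line 1 (1656.76, Solena, 1,150 kg, €128,236.50):
Base rate for 1656.76 is 1%.
1656.76 has an FTA preferential rate, but origin Solena is not Ular; base rate stands.
Additional duty on 1656.76 from Solena: +20.7%. Applied ad valorem rate: 1% + 20.7% = 21.7%.
Duty = €128,236.50 × 21.7% = €27,827.32.
Line 2 (9473.66, Ular, 2,296 kg, €298,548.88):
Code 9473.66 is under a tariff-rate quota (threshold 1,167 kg). In-quota: 1,167 kg at 8%; over-quota: 1,129 kg at 25%.
Pro-rata value split: in-quota = €298,548.88 × 1,167/2,296 = €151,745.01; over-quota = €298,548.88 − €151,745.01 = €146,803.87.
In-quota duty = €151,745.01 × 8% = €12,139.60. Over-quota duty = €146,803.87 × 25% = €36,700.97.
Line duty = €12,139.60 + €36,700.97 = €48,840.57.
Line 3 (2341.96, Solena, 1,683 units, €389,631.33):
Base rate for 2341.96 is 30%.
Duty = €389,631.33 × 30% = €116,889.40.
Total = €27,827.32 + €48,840.57 + €116,889.40 = €193,557.29.

€193,557.29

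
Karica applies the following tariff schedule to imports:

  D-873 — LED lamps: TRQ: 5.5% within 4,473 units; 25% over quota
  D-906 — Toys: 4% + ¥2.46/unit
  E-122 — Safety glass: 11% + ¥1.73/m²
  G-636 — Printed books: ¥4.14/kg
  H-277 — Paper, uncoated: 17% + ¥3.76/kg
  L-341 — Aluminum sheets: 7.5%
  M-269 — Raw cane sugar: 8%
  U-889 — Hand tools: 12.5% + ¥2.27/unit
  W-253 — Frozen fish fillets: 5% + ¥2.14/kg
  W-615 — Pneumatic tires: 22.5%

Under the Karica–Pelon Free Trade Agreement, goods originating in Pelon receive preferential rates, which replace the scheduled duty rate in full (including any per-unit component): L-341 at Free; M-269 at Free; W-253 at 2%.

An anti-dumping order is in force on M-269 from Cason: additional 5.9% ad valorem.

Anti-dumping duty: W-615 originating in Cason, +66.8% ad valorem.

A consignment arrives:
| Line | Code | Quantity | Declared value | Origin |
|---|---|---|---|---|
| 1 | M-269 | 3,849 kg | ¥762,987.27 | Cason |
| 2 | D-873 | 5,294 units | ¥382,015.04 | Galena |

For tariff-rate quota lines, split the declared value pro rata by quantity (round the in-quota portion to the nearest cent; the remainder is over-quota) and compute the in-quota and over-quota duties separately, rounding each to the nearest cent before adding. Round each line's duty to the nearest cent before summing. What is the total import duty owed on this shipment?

Line 1 (M-269, Cason, 3,849 kg, ¥762,987.27):
Base rate for M-269 is 8%.
M-269 has an FTA preferential rate, but origin Cason is not Pelon; base rate stands.
Additional duty on M-269 from Cason: +5.9%. Applied ad valorem rate: 8% + 5.9% = 13.9%.
Duty = ¥762,987.27 × 13.9% = ¥106,055.23.
Line 2 (D-873, Galena, 5,294 units, ¥382,015.04):
Code D-873 is under a tariff-rate quota (threshold 4,473 units). In-quota: 4,473 units at 5.5%; over-quota: 821 units at 25%.
Pro-rata value split: in-quota = ¥382,015.04 × 4,473/5,294 = ¥322,771.68; over-quota = ¥382,015.04 − ¥322,771.68 = ¥59,243.36.
In-quota duty = ¥322,771.68 × 5.5% = ¥17,752.44. Over-quota duty = ¥59,243.36 × 25% = ¥14,810.84.
Line duty = ¥17,752.44 + ¥14,810.84 = ¥32,563.28.
Total = ¥106,055.23 + ¥32,563.28 = ¥138,618.51.

¥138,618.51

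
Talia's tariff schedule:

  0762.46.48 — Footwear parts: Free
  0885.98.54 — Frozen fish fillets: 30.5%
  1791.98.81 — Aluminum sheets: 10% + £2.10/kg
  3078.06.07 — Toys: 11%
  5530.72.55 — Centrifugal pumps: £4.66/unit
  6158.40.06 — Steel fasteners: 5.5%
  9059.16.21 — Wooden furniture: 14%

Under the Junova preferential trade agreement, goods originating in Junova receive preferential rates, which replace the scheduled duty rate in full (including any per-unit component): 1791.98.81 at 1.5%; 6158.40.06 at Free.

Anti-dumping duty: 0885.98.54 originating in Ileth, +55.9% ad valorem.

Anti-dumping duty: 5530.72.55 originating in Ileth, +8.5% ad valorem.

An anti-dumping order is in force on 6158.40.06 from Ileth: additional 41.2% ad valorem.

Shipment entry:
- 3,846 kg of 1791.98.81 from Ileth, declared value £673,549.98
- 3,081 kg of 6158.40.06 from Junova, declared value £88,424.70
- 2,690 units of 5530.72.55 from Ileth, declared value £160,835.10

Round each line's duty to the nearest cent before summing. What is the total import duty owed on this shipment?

Line 1 (1791.98.81, Ileth, 3,846 kg, £673,549.98):
Base rate for 1791.98.81 is 10% + £2.10/kg.
1791.98.81 has an FTA preferential rate, but origin Ileth is not Junova; base rate stands.
Duty = £673,549.98 × 10% + 3,846 × £2.10 = £75,431.60.
Line 2 (6158.40.06, Junova, 3,081 kg, £88,424.70):
Base rate for 6158.40.06 is 5.5%.
Origin Junova qualifies under the Talia–Junova agreement and 6158.40.06 is covered: preferential rate Free applies instead.
The additional-duty order on 6158.40.06 targets Ileth, not Junova; it does not apply.
Duty = £88,424.70 × 0% = £0.00.
Line 3 (5530.72.55, Ileth, 2,690 units, £160,835.10):
Base rate for 5530.72.55 is £4.66/unit.
Additional duty on 5530.72.55 from Ileth: +8.5% ad valorem. Applied ad valorem rate = 8.5%.
Duty = £160,835.10 × 8.5% + 2,690 × £4.66 = £26,206.38.
Total = £75,431.60 + £0.00 + £26,206.38 = £101,637.98.

£101,637.98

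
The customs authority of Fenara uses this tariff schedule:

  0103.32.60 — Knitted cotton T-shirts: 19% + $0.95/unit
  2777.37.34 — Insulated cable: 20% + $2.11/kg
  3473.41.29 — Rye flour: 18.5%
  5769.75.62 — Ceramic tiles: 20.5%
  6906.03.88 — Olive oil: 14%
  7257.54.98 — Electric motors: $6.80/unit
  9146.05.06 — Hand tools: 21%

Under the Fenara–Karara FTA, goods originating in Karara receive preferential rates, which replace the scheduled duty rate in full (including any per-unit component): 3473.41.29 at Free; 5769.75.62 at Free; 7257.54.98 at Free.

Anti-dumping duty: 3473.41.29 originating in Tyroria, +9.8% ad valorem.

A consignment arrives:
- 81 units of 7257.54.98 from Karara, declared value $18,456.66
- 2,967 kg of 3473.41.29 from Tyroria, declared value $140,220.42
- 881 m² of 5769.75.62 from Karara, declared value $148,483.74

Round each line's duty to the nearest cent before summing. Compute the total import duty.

Line 1 (7257.54.98, Karara, 81 units, $18,456.66):
Base rate for 7257.54.98 is $6.80/unit.
Origin Karara qualifies under the Fenara–Karara agreement and 7257.54.98 is covered: preferential rate Free applies instead.
Duty = $18,456.66 × 0% = $0.00.
Line 2 (3473.41.29, Tyroria, 2,967 kg, $140,220.42):
Base rate for 3473.41.29 is 18.5%.
3473.41.29 has an FTA preferential rate, but origin Tyroria is not Karara; base rate stands.
Additional duty on 3473.41.29 from Tyroria: +9.8%. Applied ad valorem rate: 18.5% + 9.8% = 28.3%.
Duty = $140,220.42 × 28.3% = $39,682.38.
Line 3 (5769.75.62, Karara, 881 m², $148,483.74):
Base rate for 5769.75.62 is 20.5%.
Origin Karara qualifies under the Fenara–Karara agreement and 5769.75.62 is covered: preferential rate Free applies instead.
Duty = $148,483.74 × 0% = $0.00.
Total = $0.00 + $39,682.38 + $0.00 = $39,682.38.

$39,682.38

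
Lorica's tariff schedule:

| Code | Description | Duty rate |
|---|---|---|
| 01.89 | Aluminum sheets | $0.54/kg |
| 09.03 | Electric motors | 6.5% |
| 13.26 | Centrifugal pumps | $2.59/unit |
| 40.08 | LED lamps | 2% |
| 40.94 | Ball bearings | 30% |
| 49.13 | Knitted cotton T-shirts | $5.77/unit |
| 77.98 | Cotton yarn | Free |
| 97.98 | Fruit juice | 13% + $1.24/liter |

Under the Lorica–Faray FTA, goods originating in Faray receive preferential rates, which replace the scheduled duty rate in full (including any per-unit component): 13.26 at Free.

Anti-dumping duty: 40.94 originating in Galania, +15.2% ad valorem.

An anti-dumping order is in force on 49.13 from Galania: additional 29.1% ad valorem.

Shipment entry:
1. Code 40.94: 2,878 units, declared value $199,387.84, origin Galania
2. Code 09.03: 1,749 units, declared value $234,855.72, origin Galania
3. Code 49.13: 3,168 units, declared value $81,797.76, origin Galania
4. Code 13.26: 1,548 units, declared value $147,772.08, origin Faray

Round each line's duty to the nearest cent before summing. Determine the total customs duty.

$147,471.43

Line 1 (40.94, Galania, 2,878 units, $199,387.84):
Base rate for 40.94 is 30%.
Additional duty on 40.94 from Galania: +15.2%. Applied ad valorem rate: 30% + 15.2% = 45.2%.
Duty = $199,387.84 × 45.2% = $90,123.30.
Line 2 (09.03, Galania, 1,749 units, $234,855.72):
Base rate for 09.03 is 6.5%.
Duty = $234,855.72 × 6.5% = $15,265.62.
Line 3 (49.13, Galania, 3,168 units, $81,797.76):
Base rate for 49.13 is $5.77/unit.
Additional duty on 49.13 from Galania: +29.1% ad valorem. Applied ad valorem rate = 29.1%.
Duty = $81,797.76 × 29.1% + 3,168 × $5.77 = $42,082.51.
Line 4 (13.26, Faray, 1,548 units, $147,772.08):
Base rate for 13.26 is $2.59/unit.
Origin Faray qualifies under the Lorica–Faray agreement and 13.26 is covered: preferential rate Free applies instead.
Duty = $147,772.08 × 0% = $0.00.
Total = $90,123.30 + $15,265.62 + $42,082.51 + $0.00 = $147,471.43.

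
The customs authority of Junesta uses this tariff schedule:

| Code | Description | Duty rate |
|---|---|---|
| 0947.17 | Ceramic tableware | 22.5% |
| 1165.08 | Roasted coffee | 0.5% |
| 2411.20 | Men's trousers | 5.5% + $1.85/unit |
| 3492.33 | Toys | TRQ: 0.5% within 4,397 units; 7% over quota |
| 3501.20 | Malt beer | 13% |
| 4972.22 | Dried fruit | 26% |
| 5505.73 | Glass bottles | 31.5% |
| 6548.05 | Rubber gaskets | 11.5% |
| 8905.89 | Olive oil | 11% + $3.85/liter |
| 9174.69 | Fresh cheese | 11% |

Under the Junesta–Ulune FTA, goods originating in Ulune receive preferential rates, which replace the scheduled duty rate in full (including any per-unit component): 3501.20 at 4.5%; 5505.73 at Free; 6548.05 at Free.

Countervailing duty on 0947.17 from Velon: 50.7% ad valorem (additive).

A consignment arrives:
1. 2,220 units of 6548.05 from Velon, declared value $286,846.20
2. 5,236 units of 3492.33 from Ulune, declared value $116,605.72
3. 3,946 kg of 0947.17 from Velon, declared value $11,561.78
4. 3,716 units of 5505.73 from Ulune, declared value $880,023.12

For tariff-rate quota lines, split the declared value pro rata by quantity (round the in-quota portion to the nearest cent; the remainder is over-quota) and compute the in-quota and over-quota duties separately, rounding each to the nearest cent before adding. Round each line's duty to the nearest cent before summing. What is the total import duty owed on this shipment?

Line 1 (6548.05, Velon, 2,220 units, $286,846.20):
Base rate for 6548.05 is 11.5%.
6548.05 has an FTA preferential rate, but origin Velon is not Ulune; base rate stands.
Duty = $286,846.20 × 11.5% = $32,987.31.
Line 2 (3492.33, Ulune, 5,236 units, $116,605.72):
Code 3492.33 is under a tariff-rate quota (threshold 4,397 units). In-quota: 4,397 units at 0.5%; over-quota: 839 units at 7%.
Pro-rata value split: in-quota = $116,605.72 × 4,397/5,236 = $97,921.19; over-quota = $116,605.72 − $97,921.19 = $18,684.53.
In-quota duty = $97,921.19 × 0.5% = $489.61. Over-quota duty = $18,684.53 × 7% = $1,307.92.
Line duty = $489.61 + $1,307.92 = $1,797.53.
Line 3 (0947.17, Velon, 3,946 kg, $11,561.78):
Base rate for 0947.17 is 22.5%.
Additional duty on 0947.17 from Velon: +50.7%. Applied ad valorem rate: 22.5% + 50.7% = 73.2%.
Duty = $11,561.78 × 73.2% = $8,463.22.
Line 4 (5505.73, Ulune, 3,716 units, $880,023.12):
Base rate for 5505.73 is 31.5%.
Origin Ulune qualifies under the Junesta–Ulune agreement and 5505.73 is covered: preferential rate Free applies instead.
Duty = $880,023.12 × 0% = $0.00.
Total = $32,987.31 + $1,797.53 + $8,463.22 + $0.00 = $43,248.06.

$43,248.06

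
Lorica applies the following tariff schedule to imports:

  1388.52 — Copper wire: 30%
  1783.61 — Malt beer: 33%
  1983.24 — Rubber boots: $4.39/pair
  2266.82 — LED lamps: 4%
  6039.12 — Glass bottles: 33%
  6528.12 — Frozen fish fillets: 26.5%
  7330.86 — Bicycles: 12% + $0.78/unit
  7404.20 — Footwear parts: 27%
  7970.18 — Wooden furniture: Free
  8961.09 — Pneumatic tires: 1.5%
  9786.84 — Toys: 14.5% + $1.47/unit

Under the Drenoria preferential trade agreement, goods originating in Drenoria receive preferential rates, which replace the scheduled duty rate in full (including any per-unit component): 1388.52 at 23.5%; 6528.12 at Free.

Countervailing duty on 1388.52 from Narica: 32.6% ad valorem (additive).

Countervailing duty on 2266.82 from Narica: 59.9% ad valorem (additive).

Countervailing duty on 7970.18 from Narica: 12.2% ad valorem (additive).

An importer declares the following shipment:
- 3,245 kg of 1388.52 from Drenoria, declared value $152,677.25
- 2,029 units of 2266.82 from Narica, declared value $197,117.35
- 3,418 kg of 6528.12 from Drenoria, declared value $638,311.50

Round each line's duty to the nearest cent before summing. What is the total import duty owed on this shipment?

Line 1 (1388.52, Drenoria, 3,245 kg, $152,677.25):
Base rate for 1388.52 is 30%.
Origin Drenoria qualifies under the Lorica–Drenoria agreement and 1388.52 is covered: preferential rate 23.5% applies instead.
The additional-duty order on 1388.52 targets Narica, not Drenoria; it does not apply.
Duty = $152,677.25 × 23.5% = $35,879.15.
Line 2 (2266.82, Narica, 2,029 units, $197,117.35):
Base rate for 2266.82 is 4%.
Additional duty on 2266.82 from Narica: +59.9%. Applied ad valorem rate: 4% + 59.9% = 63.9%.
Duty = $197,117.35 × 63.9% = $125,957.99.
Line 3 (6528.12, Drenoria, 3,418 kg, $638,311.50):
Base rate for 6528.12 is 26.5%.
Origin Drenoria qualifies under the Lorica–Drenoria agreement and 6528.12 is covered: preferential rate Free applies instead.
Duty = $638,311.50 × 0% = $0.00.
Total = $35,879.15 + $125,957.99 + $0.00 = $161,837.14.

$161,837.14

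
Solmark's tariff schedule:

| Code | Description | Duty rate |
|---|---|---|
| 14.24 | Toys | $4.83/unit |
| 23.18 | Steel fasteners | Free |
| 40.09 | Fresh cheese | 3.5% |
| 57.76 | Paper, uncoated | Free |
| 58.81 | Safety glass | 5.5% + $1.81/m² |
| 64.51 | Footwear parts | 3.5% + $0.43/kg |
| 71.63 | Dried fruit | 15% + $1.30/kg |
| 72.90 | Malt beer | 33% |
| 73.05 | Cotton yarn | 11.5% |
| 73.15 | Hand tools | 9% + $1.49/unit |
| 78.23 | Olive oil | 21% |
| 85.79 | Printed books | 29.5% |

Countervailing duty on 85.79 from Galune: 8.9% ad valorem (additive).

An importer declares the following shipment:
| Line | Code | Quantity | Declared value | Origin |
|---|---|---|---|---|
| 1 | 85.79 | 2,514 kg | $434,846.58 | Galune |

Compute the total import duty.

Line 1 (85.79, Galune, 2,514 kg, $434,846.58):
Base rate for 85.79 is 29.5%.
Additional duty on 85.79 from Galune: +8.9%. Applied ad valorem rate: 29.5% + 8.9% = 38.4%.
Duty = $434,846.58 × 38.4% = $166,981.09.

$166,981.09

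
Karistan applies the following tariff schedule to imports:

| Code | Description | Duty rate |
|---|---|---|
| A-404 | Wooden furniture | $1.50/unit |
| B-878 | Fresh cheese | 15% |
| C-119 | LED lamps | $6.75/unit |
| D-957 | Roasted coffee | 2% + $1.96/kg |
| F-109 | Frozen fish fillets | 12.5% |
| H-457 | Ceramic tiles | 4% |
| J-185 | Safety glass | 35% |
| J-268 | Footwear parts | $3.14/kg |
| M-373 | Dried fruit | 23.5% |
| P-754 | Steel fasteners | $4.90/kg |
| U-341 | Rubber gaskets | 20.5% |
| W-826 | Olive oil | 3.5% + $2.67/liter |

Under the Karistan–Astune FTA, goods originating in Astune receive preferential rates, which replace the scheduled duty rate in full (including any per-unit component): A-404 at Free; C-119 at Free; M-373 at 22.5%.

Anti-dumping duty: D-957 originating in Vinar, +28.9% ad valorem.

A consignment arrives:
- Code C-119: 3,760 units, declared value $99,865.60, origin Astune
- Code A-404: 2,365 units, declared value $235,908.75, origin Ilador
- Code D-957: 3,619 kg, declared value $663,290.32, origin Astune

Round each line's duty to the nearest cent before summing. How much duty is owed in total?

Line 1 (C-119, Astune, 3,760 units, $99,865.60):
Base rate for C-119 is $6.75/unit.
Origin Astune qualifies under the Karistan–Astune agreement and C-119 is covered: preferential rate Free applies instead.
Duty = $99,865.60 × 0% = $0.00.
Line 2 (A-404, Ilador, 2,365 units, $235,908.75):
Base rate for A-404 is $1.50/unit.
A-404 has an FTA preferential rate, but origin Ilador is not Astune; base rate stands.
Duty = 2,365 × $1.50 = $3,547.50.
Line 3 (D-957, Astune, 3,619 kg, $663,290.32):
Base rate for D-957 is 2% + $1.96/kg.
Origin Astune is the FTA partner but D-957 is not on the preference list; base rate stands.
The additional-duty order on D-957 targets Vinar, not Astune; it does not apply.
Duty = $663,290.32 × 2% + 3,619 × $1.96 = $20,359.05.
Total = $0.00 + $3,547.50 + $20,359.05 = $23,906.55.

$23,906.55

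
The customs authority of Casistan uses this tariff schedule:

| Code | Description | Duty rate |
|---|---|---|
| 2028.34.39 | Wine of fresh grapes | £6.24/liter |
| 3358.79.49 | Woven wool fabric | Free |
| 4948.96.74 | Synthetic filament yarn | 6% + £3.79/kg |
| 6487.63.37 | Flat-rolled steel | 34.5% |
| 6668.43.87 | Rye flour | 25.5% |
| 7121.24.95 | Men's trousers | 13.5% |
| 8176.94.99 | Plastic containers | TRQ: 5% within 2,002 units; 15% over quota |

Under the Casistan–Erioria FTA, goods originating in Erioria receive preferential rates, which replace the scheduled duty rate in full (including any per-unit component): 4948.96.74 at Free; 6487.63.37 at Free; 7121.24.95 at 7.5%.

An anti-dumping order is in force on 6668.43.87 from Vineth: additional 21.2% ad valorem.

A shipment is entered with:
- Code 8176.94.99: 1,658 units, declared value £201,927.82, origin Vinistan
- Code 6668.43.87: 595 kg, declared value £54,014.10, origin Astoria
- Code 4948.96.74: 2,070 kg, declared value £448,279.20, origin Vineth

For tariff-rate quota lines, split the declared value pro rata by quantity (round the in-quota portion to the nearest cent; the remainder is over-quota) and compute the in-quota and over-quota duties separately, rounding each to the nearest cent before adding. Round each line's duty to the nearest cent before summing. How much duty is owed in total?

Line 1 (8176.94.99, Vinistan, 1,658 units, £201,927.82):
Code 8176.94.99 is under a tariff-rate quota (threshold 2,002 units). Quantity 1,658 units is within the quota, so the in-quota rate 5% applies to the full value.
Duty = £201,927.82 × 5% = £10,096.39.
Line 2 (6668.43.87, Astoria, 595 kg, £54,014.10):
Base rate for 6668.43.87 is 25.5%.
The additional-duty order on 6668.43.87 targets Vineth, not Astoria; it does not apply.
Duty = £54,014.10 × 25.5% = £13,773.60.
Line 3 (4948.96.74, Vineth, 2,070 kg, £448,279.20):
Base rate for 4948.96.74 is 6% + £3.79/kg.
4948.96.74 has an FTA preferential rate, but origin Vineth is not Erioria; base rate stands.
Duty = £448,279.20 × 6% + 2,070 × £3.79 = £34,742.05.
Total = £10,096.39 + £13,773.60 + £34,742.05 = £58,612.04.

£58,612.04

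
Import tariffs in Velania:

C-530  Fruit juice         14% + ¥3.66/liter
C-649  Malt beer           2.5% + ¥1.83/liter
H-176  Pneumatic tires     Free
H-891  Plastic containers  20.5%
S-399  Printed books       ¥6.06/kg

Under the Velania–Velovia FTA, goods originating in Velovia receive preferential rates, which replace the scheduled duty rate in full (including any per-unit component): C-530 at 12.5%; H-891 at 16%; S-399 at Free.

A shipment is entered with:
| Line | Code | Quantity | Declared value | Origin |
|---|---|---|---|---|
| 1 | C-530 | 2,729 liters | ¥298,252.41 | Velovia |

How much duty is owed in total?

¥37,281.55

Line 1 (C-530, Velovia, 2,729 liters, ¥298,252.41):
Base rate for C-530 is 14% + ¥3.66/liter.
Origin Velovia qualifies under the Velania–Velovia agreement and C-530 is covered: preferential rate 12.5% applies instead.
Duty = ¥298,252.41 × 12.5% = ¥37,281.55.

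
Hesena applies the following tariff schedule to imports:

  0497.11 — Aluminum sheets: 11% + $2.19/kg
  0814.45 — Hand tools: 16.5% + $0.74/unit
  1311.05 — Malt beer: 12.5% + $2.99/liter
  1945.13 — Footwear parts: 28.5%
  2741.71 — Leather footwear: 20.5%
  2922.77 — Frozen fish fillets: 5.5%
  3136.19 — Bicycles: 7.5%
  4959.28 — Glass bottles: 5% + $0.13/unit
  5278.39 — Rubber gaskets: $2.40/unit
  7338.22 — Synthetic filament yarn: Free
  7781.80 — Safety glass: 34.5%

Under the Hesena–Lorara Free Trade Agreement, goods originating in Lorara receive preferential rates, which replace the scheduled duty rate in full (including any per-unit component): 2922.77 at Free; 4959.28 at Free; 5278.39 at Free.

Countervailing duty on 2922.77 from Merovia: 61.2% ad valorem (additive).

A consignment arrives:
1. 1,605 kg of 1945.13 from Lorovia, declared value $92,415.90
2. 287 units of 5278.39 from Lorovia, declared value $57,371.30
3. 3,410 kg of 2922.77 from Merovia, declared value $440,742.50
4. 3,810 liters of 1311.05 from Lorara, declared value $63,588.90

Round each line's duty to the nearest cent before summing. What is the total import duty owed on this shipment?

Line 1 (1945.13, Lorovia, 1,605 kg, $92,415.90):
Base rate for 1945.13 is 28.5%.
Duty = $92,415.90 × 28.5% = $26,338.53.
Line 2 (5278.39, Lorovia, 287 units, $57,371.30):
Base rate for 5278.39 is $2.40/unit.
5278.39 has an FTA preferential rate, but origin Lorovia is not Lorara; base rate stands.
Duty = 287 × $2.40 = $688.80.
Line 3 (2922.77, Merovia, 3,410 kg, $440,742.50):
Base rate for 2922.77 is 5.5%.
2922.77 has an FTA preferential rate, but origin Merovia is not Lorara; base rate stands.
Additional duty on 2922.77 from Merovia: +61.2%. Applied ad valorem rate: 5.5% + 61.2% = 66.7%.
Duty = $440,742.50 × 66.7% = $293,975.25.
Line 4 (1311.05, Lorara, 3,810 liters, $63,588.90):
Base rate for 1311.05 is 12.5% + $2.99/liter.
Origin Lorara is the FTA partner but 1311.05 is not on the preference list; base rate stands.
Duty = $63,588.90 × 12.5% + 3,810 × $2.99 = $19,340.51.
Total = $26,338.53 + $688.80 + $293,975.25 + $19,340.51 = $340,343.09.

$340,343.09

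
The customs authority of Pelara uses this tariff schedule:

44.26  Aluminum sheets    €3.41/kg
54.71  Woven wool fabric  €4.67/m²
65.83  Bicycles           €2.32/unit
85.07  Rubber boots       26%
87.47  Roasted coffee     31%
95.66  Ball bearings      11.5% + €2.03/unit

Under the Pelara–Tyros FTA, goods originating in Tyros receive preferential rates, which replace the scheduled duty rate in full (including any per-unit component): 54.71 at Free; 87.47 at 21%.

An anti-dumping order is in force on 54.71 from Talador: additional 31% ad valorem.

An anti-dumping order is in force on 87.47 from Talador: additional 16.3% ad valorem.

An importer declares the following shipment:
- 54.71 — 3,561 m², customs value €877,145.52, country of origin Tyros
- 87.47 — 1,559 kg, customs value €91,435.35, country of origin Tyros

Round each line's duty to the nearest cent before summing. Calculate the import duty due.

Line 1 (54.71, Tyros, 3,561 m², €877,145.52):
Base rate for 54.71 is €4.67/m².
Origin Tyros qualifies under the Pelara–Tyros agreement and 54.71 is covered: preferential rate Free applies instead.
The additional-duty order on 54.71 targets Talador, not Tyros; it does not apply.
Duty = €877,145.52 × 0% = €0.00.
Line 2 (87.47, Tyros, 1,559 kg, €91,435.35):
Base rate for 87.47 is 31%.
Origin Tyros qualifies under the Pelara–Tyros agreement and 87.47 is covered: preferential rate 21% applies instead.
The additional-duty order on 87.47 targets Talador, not Tyros; it does not apply.
Duty = €91,435.35 × 21% = €19,201.42.
Total = €0.00 + €19,201.42 = €19,201.42.

€19,201.42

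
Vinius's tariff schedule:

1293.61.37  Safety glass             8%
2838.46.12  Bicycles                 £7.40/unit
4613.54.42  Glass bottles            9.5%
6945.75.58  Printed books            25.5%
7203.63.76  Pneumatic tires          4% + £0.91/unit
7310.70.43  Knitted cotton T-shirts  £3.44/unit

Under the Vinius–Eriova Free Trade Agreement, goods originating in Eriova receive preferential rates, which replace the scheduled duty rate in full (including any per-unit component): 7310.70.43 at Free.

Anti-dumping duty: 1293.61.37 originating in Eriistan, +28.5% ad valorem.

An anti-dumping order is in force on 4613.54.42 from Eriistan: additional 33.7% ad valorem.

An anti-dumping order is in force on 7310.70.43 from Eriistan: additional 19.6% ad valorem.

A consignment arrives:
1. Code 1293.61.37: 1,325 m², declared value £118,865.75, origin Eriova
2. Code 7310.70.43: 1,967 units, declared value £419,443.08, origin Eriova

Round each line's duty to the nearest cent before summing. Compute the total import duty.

£9,509.26

Line 1 (1293.61.37, Eriova, 1,325 m², £118,865.75):
Base rate for 1293.61.37 is 8%.
Origin Eriova is the FTA partner but 1293.61.37 is not on the preference list; base rate stands.
The additional-duty order on 1293.61.37 targets Eriistan, not Eriova; it does not apply.
Duty = £118,865.75 × 8% = £9,509.26.
Line 2 (7310.70.43, Eriova, 1,967 units, £419,443.08):
Base rate for 7310.70.43 is £3.44/unit.
Origin Eriova qualifies under the Vinius–Eriova agreement and 7310.70.43 is covered: preferential rate Free applies instead.
The additional-duty order on 7310.70.43 targets Eriistan, not Eriova; it does not apply.
Duty = £419,443.08 × 0% = £0.00.
Total = £9,509.26 + £0.00 = £9,509.26.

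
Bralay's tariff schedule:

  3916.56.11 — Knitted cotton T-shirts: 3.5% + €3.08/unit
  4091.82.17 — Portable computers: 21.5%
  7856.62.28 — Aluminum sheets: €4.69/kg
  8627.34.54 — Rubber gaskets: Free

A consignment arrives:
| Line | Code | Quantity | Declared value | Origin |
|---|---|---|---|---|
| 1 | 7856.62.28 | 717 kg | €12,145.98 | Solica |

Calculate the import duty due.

Line 1 (7856.62.28, Solica, 717 kg, €12,145.98):
Base rate for 7856.62.28 is €4.69/kg.
Duty = 717 × €4.69 = €3,362.73.

€3,362.73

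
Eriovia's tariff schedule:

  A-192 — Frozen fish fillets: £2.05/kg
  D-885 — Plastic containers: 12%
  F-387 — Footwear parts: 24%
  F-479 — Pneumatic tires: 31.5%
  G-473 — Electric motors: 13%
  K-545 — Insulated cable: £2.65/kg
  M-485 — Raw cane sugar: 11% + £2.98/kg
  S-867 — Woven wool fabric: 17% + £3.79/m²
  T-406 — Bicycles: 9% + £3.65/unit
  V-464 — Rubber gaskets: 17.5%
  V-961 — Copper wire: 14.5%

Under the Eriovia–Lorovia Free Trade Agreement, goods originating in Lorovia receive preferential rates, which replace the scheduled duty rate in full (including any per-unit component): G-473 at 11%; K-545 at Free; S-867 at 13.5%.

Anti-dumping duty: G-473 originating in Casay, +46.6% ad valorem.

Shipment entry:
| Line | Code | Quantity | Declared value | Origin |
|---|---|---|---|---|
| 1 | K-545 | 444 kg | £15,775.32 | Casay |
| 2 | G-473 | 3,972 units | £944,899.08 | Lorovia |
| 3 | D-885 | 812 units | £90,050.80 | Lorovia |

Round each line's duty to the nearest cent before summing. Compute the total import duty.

£115,921.60

Line 1 (K-545, Casay, 444 kg, £15,775.32):
Base rate for K-545 is £2.65/kg.
K-545 has an FTA preferential rate, but origin Casay is not Lorovia; base rate stands.
Duty = 444 × £2.65 = £1,176.60.
Line 2 (G-473, Lorovia, 3,972 units, £944,899.08):
Base rate for G-473 is 13%.
Origin Lorovia qualifies under the Eriovia–Lorovia agreement and G-473 is covered: preferential rate 11% applies instead.
The additional-duty order on G-473 targets Casay, not Lorovia; it does not apply.
Duty = £944,899.08 × 11% = £103,938.90.
Line 3 (D-885, Lorovia, 812 units, £90,050.80):
Base rate for D-885 is 12%.
Origin Lorovia is the FTA partner but D-885 is not on the preference list; base rate stands.
Duty = £90,050.80 × 12% = £10,806.10.
Total = £1,176.60 + £103,938.90 + £10,806.10 = £115,921.60.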